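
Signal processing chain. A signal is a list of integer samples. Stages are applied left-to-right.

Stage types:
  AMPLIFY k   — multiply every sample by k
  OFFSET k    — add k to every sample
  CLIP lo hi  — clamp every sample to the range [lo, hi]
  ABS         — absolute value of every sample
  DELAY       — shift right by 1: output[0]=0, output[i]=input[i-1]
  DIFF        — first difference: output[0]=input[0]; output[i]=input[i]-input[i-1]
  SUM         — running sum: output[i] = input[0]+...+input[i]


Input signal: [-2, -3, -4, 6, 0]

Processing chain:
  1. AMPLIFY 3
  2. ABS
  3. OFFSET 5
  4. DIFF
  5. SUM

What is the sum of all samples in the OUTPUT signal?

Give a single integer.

Input: [-2, -3, -4, 6, 0]
Stage 1 (AMPLIFY 3): -2*3=-6, -3*3=-9, -4*3=-12, 6*3=18, 0*3=0 -> [-6, -9, -12, 18, 0]
Stage 2 (ABS): |-6|=6, |-9|=9, |-12|=12, |18|=18, |0|=0 -> [6, 9, 12, 18, 0]
Stage 3 (OFFSET 5): 6+5=11, 9+5=14, 12+5=17, 18+5=23, 0+5=5 -> [11, 14, 17, 23, 5]
Stage 4 (DIFF): s[0]=11, 14-11=3, 17-14=3, 23-17=6, 5-23=-18 -> [11, 3, 3, 6, -18]
Stage 5 (SUM): sum[0..0]=11, sum[0..1]=14, sum[0..2]=17, sum[0..3]=23, sum[0..4]=5 -> [11, 14, 17, 23, 5]
Output sum: 70

Answer: 70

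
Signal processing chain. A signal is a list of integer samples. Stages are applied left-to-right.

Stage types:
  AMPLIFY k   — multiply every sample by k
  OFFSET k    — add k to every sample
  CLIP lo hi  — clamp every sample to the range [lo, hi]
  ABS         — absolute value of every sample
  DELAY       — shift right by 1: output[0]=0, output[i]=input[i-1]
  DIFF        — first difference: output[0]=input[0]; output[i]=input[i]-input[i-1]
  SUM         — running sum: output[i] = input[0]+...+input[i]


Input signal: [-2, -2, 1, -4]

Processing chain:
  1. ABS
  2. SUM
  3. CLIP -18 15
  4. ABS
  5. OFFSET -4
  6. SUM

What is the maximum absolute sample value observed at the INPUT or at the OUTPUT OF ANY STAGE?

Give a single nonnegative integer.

Answer: 9

Derivation:
Input: [-2, -2, 1, -4] (max |s|=4)
Stage 1 (ABS): |-2|=2, |-2|=2, |1|=1, |-4|=4 -> [2, 2, 1, 4] (max |s|=4)
Stage 2 (SUM): sum[0..0]=2, sum[0..1]=4, sum[0..2]=5, sum[0..3]=9 -> [2, 4, 5, 9] (max |s|=9)
Stage 3 (CLIP -18 15): clip(2,-18,15)=2, clip(4,-18,15)=4, clip(5,-18,15)=5, clip(9,-18,15)=9 -> [2, 4, 5, 9] (max |s|=9)
Stage 4 (ABS): |2|=2, |4|=4, |5|=5, |9|=9 -> [2, 4, 5, 9] (max |s|=9)
Stage 5 (OFFSET -4): 2+-4=-2, 4+-4=0, 5+-4=1, 9+-4=5 -> [-2, 0, 1, 5] (max |s|=5)
Stage 6 (SUM): sum[0..0]=-2, sum[0..1]=-2, sum[0..2]=-1, sum[0..3]=4 -> [-2, -2, -1, 4] (max |s|=4)
Overall max amplitude: 9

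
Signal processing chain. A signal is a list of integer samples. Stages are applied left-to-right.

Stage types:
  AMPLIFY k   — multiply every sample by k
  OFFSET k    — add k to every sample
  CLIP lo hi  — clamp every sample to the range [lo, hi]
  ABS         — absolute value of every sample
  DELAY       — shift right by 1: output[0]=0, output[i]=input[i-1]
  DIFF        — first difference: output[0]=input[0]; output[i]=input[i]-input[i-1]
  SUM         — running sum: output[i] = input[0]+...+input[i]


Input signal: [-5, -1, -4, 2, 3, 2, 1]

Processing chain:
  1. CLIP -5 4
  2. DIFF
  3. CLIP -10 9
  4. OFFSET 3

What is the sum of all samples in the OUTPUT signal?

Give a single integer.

Input: [-5, -1, -4, 2, 3, 2, 1]
Stage 1 (CLIP -5 4): clip(-5,-5,4)=-5, clip(-1,-5,4)=-1, clip(-4,-5,4)=-4, clip(2,-5,4)=2, clip(3,-5,4)=3, clip(2,-5,4)=2, clip(1,-5,4)=1 -> [-5, -1, -4, 2, 3, 2, 1]
Stage 2 (DIFF): s[0]=-5, -1--5=4, -4--1=-3, 2--4=6, 3-2=1, 2-3=-1, 1-2=-1 -> [-5, 4, -3, 6, 1, -1, -1]
Stage 3 (CLIP -10 9): clip(-5,-10,9)=-5, clip(4,-10,9)=4, clip(-3,-10,9)=-3, clip(6,-10,9)=6, clip(1,-10,9)=1, clip(-1,-10,9)=-1, clip(-1,-10,9)=-1 -> [-5, 4, -3, 6, 1, -1, -1]
Stage 4 (OFFSET 3): -5+3=-2, 4+3=7, -3+3=0, 6+3=9, 1+3=4, -1+3=2, -1+3=2 -> [-2, 7, 0, 9, 4, 2, 2]
Output sum: 22

Answer: 22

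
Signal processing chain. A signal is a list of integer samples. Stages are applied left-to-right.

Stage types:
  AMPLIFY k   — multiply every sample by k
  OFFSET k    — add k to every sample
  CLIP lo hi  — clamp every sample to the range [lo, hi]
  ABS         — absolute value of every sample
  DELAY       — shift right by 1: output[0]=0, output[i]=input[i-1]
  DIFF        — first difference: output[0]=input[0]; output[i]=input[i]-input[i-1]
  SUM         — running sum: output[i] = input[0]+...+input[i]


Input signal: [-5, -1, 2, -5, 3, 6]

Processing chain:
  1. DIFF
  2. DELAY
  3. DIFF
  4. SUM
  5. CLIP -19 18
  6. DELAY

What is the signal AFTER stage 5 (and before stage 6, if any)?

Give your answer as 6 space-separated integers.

Input: [-5, -1, 2, -5, 3, 6]
Stage 1 (DIFF): s[0]=-5, -1--5=4, 2--1=3, -5-2=-7, 3--5=8, 6-3=3 -> [-5, 4, 3, -7, 8, 3]
Stage 2 (DELAY): [0, -5, 4, 3, -7, 8] = [0, -5, 4, 3, -7, 8] -> [0, -5, 4, 3, -7, 8]
Stage 3 (DIFF): s[0]=0, -5-0=-5, 4--5=9, 3-4=-1, -7-3=-10, 8--7=15 -> [0, -5, 9, -1, -10, 15]
Stage 4 (SUM): sum[0..0]=0, sum[0..1]=-5, sum[0..2]=4, sum[0..3]=3, sum[0..4]=-7, sum[0..5]=8 -> [0, -5, 4, 3, -7, 8]
Stage 5 (CLIP -19 18): clip(0,-19,18)=0, clip(-5,-19,18)=-5, clip(4,-19,18)=4, clip(3,-19,18)=3, clip(-7,-19,18)=-7, clip(8,-19,18)=8 -> [0, -5, 4, 3, -7, 8]

Answer: 0 -5 4 3 -7 8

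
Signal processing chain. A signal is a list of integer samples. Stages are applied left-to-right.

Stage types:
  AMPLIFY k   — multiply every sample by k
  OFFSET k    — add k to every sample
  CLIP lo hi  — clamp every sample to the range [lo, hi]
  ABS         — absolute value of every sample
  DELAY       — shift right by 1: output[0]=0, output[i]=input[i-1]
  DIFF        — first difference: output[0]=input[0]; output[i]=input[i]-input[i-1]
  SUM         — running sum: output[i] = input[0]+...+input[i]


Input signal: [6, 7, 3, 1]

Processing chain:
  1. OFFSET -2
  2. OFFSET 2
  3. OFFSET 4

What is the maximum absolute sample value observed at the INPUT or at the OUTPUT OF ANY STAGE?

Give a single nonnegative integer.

Answer: 11

Derivation:
Input: [6, 7, 3, 1] (max |s|=7)
Stage 1 (OFFSET -2): 6+-2=4, 7+-2=5, 3+-2=1, 1+-2=-1 -> [4, 5, 1, -1] (max |s|=5)
Stage 2 (OFFSET 2): 4+2=6, 5+2=7, 1+2=3, -1+2=1 -> [6, 7, 3, 1] (max |s|=7)
Stage 3 (OFFSET 4): 6+4=10, 7+4=11, 3+4=7, 1+4=5 -> [10, 11, 7, 5] (max |s|=11)
Overall max amplitude: 11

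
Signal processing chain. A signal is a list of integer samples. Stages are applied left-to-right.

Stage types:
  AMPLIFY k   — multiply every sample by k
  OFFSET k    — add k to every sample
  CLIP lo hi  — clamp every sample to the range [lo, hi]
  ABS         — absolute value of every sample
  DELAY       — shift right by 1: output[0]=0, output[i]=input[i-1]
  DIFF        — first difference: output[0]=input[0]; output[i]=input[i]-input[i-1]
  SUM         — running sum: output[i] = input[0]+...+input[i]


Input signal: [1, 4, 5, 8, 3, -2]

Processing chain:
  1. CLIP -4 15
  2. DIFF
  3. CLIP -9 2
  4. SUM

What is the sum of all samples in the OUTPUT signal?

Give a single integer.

Input: [1, 4, 5, 8, 3, -2]
Stage 1 (CLIP -4 15): clip(1,-4,15)=1, clip(4,-4,15)=4, clip(5,-4,15)=5, clip(8,-4,15)=8, clip(3,-4,15)=3, clip(-2,-4,15)=-2 -> [1, 4, 5, 8, 3, -2]
Stage 2 (DIFF): s[0]=1, 4-1=3, 5-4=1, 8-5=3, 3-8=-5, -2-3=-5 -> [1, 3, 1, 3, -5, -5]
Stage 3 (CLIP -9 2): clip(1,-9,2)=1, clip(3,-9,2)=2, clip(1,-9,2)=1, clip(3,-9,2)=2, clip(-5,-9,2)=-5, clip(-5,-9,2)=-5 -> [1, 2, 1, 2, -5, -5]
Stage 4 (SUM): sum[0..0]=1, sum[0..1]=3, sum[0..2]=4, sum[0..3]=6, sum[0..4]=1, sum[0..5]=-4 -> [1, 3, 4, 6, 1, -4]
Output sum: 11

Answer: 11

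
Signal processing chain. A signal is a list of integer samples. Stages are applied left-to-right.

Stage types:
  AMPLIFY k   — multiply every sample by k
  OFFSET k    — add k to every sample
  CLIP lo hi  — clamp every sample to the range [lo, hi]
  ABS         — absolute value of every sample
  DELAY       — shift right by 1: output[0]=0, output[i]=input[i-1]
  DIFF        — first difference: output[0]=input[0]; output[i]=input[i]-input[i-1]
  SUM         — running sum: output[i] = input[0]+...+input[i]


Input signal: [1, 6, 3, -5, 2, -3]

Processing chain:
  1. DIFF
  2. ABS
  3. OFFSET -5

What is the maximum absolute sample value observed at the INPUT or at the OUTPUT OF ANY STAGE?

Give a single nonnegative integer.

Input: [1, 6, 3, -5, 2, -3] (max |s|=6)
Stage 1 (DIFF): s[0]=1, 6-1=5, 3-6=-3, -5-3=-8, 2--5=7, -3-2=-5 -> [1, 5, -3, -8, 7, -5] (max |s|=8)
Stage 2 (ABS): |1|=1, |5|=5, |-3|=3, |-8|=8, |7|=7, |-5|=5 -> [1, 5, 3, 8, 7, 5] (max |s|=8)
Stage 3 (OFFSET -5): 1+-5=-4, 5+-5=0, 3+-5=-2, 8+-5=3, 7+-5=2, 5+-5=0 -> [-4, 0, -2, 3, 2, 0] (max |s|=4)
Overall max amplitude: 8

Answer: 8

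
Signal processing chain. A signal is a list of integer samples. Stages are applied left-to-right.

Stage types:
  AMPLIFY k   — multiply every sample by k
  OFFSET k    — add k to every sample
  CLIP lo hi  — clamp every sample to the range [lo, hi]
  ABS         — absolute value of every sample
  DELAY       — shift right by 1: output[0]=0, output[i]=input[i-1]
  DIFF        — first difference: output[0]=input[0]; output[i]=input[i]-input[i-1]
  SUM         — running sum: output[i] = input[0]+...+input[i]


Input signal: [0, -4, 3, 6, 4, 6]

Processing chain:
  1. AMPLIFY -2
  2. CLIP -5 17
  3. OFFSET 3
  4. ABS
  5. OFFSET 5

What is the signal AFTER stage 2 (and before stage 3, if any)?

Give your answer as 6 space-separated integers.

Input: [0, -4, 3, 6, 4, 6]
Stage 1 (AMPLIFY -2): 0*-2=0, -4*-2=8, 3*-2=-6, 6*-2=-12, 4*-2=-8, 6*-2=-12 -> [0, 8, -6, -12, -8, -12]
Stage 2 (CLIP -5 17): clip(0,-5,17)=0, clip(8,-5,17)=8, clip(-6,-5,17)=-5, clip(-12,-5,17)=-5, clip(-8,-5,17)=-5, clip(-12,-5,17)=-5 -> [0, 8, -5, -5, -5, -5]

Answer: 0 8 -5 -5 -5 -5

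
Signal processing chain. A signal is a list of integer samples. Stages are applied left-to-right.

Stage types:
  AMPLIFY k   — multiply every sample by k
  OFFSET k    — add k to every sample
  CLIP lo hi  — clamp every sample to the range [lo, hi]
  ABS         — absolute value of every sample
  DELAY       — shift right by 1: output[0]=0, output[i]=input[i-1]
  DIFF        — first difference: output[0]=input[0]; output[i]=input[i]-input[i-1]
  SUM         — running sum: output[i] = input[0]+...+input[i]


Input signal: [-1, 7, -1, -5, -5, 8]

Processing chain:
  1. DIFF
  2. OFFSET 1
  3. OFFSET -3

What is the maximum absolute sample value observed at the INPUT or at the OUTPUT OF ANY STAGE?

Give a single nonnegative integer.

Answer: 14

Derivation:
Input: [-1, 7, -1, -5, -5, 8] (max |s|=8)
Stage 1 (DIFF): s[0]=-1, 7--1=8, -1-7=-8, -5--1=-4, -5--5=0, 8--5=13 -> [-1, 8, -8, -4, 0, 13] (max |s|=13)
Stage 2 (OFFSET 1): -1+1=0, 8+1=9, -8+1=-7, -4+1=-3, 0+1=1, 13+1=14 -> [0, 9, -7, -3, 1, 14] (max |s|=14)
Stage 3 (OFFSET -3): 0+-3=-3, 9+-3=6, -7+-3=-10, -3+-3=-6, 1+-3=-2, 14+-3=11 -> [-3, 6, -10, -6, -2, 11] (max |s|=11)
Overall max amplitude: 14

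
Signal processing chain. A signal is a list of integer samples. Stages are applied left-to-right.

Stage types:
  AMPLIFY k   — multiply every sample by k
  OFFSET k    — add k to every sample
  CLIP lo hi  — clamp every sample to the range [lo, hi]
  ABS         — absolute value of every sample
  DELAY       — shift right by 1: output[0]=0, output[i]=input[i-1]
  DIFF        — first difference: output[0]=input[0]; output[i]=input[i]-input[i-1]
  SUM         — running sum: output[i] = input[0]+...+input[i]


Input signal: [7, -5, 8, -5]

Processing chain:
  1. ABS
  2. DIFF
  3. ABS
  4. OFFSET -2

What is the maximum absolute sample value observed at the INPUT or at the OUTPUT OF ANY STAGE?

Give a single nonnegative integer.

Input: [7, -5, 8, -5] (max |s|=8)
Stage 1 (ABS): |7|=7, |-5|=5, |8|=8, |-5|=5 -> [7, 5, 8, 5] (max |s|=8)
Stage 2 (DIFF): s[0]=7, 5-7=-2, 8-5=3, 5-8=-3 -> [7, -2, 3, -3] (max |s|=7)
Stage 3 (ABS): |7|=7, |-2|=2, |3|=3, |-3|=3 -> [7, 2, 3, 3] (max |s|=7)
Stage 4 (OFFSET -2): 7+-2=5, 2+-2=0, 3+-2=1, 3+-2=1 -> [5, 0, 1, 1] (max |s|=5)
Overall max amplitude: 8

Answer: 8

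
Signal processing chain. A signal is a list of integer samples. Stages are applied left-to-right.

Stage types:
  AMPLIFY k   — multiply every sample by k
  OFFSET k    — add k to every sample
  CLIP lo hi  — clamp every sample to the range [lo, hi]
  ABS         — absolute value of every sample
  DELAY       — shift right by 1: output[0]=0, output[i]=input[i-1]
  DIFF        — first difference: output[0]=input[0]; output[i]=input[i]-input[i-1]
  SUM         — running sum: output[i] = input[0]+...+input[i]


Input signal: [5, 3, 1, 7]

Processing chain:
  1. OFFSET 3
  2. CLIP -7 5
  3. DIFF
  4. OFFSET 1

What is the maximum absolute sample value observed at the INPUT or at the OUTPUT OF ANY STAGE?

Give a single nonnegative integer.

Input: [5, 3, 1, 7] (max |s|=7)
Stage 1 (OFFSET 3): 5+3=8, 3+3=6, 1+3=4, 7+3=10 -> [8, 6, 4, 10] (max |s|=10)
Stage 2 (CLIP -7 5): clip(8,-7,5)=5, clip(6,-7,5)=5, clip(4,-7,5)=4, clip(10,-7,5)=5 -> [5, 5, 4, 5] (max |s|=5)
Stage 3 (DIFF): s[0]=5, 5-5=0, 4-5=-1, 5-4=1 -> [5, 0, -1, 1] (max |s|=5)
Stage 4 (OFFSET 1): 5+1=6, 0+1=1, -1+1=0, 1+1=2 -> [6, 1, 0, 2] (max |s|=6)
Overall max amplitude: 10

Answer: 10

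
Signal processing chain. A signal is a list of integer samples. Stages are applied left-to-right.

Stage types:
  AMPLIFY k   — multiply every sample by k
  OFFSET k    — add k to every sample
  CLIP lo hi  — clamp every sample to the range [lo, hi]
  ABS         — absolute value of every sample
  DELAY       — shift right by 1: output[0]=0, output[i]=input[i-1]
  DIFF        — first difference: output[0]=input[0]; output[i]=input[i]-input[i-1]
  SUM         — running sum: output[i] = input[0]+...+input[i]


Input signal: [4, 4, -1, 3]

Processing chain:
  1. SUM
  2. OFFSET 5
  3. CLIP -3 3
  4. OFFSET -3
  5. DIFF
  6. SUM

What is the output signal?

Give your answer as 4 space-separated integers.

Input: [4, 4, -1, 3]
Stage 1 (SUM): sum[0..0]=4, sum[0..1]=8, sum[0..2]=7, sum[0..3]=10 -> [4, 8, 7, 10]
Stage 2 (OFFSET 5): 4+5=9, 8+5=13, 7+5=12, 10+5=15 -> [9, 13, 12, 15]
Stage 3 (CLIP -3 3): clip(9,-3,3)=3, clip(13,-3,3)=3, clip(12,-3,3)=3, clip(15,-3,3)=3 -> [3, 3, 3, 3]
Stage 4 (OFFSET -3): 3+-3=0, 3+-3=0, 3+-3=0, 3+-3=0 -> [0, 0, 0, 0]
Stage 5 (DIFF): s[0]=0, 0-0=0, 0-0=0, 0-0=0 -> [0, 0, 0, 0]
Stage 6 (SUM): sum[0..0]=0, sum[0..1]=0, sum[0..2]=0, sum[0..3]=0 -> [0, 0, 0, 0]

Answer: 0 0 0 0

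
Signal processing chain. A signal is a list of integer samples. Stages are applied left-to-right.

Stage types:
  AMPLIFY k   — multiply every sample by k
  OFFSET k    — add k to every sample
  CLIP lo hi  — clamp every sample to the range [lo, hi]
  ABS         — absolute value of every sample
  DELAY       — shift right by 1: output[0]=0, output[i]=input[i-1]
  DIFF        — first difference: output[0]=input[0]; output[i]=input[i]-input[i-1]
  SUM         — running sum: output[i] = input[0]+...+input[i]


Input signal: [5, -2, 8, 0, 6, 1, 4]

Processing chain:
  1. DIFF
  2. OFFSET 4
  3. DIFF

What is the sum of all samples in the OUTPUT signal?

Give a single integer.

Answer: 7

Derivation:
Input: [5, -2, 8, 0, 6, 1, 4]
Stage 1 (DIFF): s[0]=5, -2-5=-7, 8--2=10, 0-8=-8, 6-0=6, 1-6=-5, 4-1=3 -> [5, -7, 10, -8, 6, -5, 3]
Stage 2 (OFFSET 4): 5+4=9, -7+4=-3, 10+4=14, -8+4=-4, 6+4=10, -5+4=-1, 3+4=7 -> [9, -3, 14, -4, 10, -1, 7]
Stage 3 (DIFF): s[0]=9, -3-9=-12, 14--3=17, -4-14=-18, 10--4=14, -1-10=-11, 7--1=8 -> [9, -12, 17, -18, 14, -11, 8]
Output sum: 7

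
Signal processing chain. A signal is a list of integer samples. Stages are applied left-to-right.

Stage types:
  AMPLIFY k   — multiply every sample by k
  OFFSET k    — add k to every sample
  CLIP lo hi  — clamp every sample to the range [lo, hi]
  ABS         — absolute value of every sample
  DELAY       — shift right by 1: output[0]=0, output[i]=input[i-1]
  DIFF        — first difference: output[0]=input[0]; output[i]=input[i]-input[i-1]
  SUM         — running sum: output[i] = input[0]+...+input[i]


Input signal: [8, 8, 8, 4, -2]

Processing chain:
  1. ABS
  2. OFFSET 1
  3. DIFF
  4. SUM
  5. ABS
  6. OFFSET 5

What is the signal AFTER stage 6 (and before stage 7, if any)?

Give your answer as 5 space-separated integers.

Input: [8, 8, 8, 4, -2]
Stage 1 (ABS): |8|=8, |8|=8, |8|=8, |4|=4, |-2|=2 -> [8, 8, 8, 4, 2]
Stage 2 (OFFSET 1): 8+1=9, 8+1=9, 8+1=9, 4+1=5, 2+1=3 -> [9, 9, 9, 5, 3]
Stage 3 (DIFF): s[0]=9, 9-9=0, 9-9=0, 5-9=-4, 3-5=-2 -> [9, 0, 0, -4, -2]
Stage 4 (SUM): sum[0..0]=9, sum[0..1]=9, sum[0..2]=9, sum[0..3]=5, sum[0..4]=3 -> [9, 9, 9, 5, 3]
Stage 5 (ABS): |9|=9, |9|=9, |9|=9, |5|=5, |3|=3 -> [9, 9, 9, 5, 3]
Stage 6 (OFFSET 5): 9+5=14, 9+5=14, 9+5=14, 5+5=10, 3+5=8 -> [14, 14, 14, 10, 8]

Answer: 14 14 14 10 8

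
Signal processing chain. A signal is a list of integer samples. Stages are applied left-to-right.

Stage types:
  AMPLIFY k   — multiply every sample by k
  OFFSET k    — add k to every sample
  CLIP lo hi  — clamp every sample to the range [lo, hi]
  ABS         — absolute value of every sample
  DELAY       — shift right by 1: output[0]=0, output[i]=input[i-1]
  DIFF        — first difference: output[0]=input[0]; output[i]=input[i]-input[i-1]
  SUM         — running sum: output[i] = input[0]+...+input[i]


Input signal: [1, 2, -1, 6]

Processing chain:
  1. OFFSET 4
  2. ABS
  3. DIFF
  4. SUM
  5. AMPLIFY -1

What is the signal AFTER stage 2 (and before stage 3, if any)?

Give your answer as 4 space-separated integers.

Input: [1, 2, -1, 6]
Stage 1 (OFFSET 4): 1+4=5, 2+4=6, -1+4=3, 6+4=10 -> [5, 6, 3, 10]
Stage 2 (ABS): |5|=5, |6|=6, |3|=3, |10|=10 -> [5, 6, 3, 10]

Answer: 5 6 3 10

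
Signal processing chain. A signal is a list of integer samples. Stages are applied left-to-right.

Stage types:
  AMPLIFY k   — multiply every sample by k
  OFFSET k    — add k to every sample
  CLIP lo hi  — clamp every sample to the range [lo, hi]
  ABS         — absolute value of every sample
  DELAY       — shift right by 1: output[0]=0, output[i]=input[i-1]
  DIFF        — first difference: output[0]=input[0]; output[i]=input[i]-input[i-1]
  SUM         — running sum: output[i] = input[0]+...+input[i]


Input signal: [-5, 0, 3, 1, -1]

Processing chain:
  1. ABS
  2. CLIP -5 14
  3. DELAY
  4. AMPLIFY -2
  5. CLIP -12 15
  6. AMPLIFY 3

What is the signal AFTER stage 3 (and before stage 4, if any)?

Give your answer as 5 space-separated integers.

Answer: 0 5 0 3 1

Derivation:
Input: [-5, 0, 3, 1, -1]
Stage 1 (ABS): |-5|=5, |0|=0, |3|=3, |1|=1, |-1|=1 -> [5, 0, 3, 1, 1]
Stage 2 (CLIP -5 14): clip(5,-5,14)=5, clip(0,-5,14)=0, clip(3,-5,14)=3, clip(1,-5,14)=1, clip(1,-5,14)=1 -> [5, 0, 3, 1, 1]
Stage 3 (DELAY): [0, 5, 0, 3, 1] = [0, 5, 0, 3, 1] -> [0, 5, 0, 3, 1]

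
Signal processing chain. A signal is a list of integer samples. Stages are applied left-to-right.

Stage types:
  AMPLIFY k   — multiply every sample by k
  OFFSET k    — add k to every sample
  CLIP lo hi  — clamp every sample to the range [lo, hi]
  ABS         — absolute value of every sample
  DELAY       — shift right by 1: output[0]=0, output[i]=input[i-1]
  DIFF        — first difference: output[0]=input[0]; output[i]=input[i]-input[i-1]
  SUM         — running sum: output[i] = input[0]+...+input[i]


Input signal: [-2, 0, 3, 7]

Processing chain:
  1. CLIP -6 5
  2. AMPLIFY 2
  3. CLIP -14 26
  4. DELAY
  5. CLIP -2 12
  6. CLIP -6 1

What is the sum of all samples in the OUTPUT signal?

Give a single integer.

Input: [-2, 0, 3, 7]
Stage 1 (CLIP -6 5): clip(-2,-6,5)=-2, clip(0,-6,5)=0, clip(3,-6,5)=3, clip(7,-6,5)=5 -> [-2, 0, 3, 5]
Stage 2 (AMPLIFY 2): -2*2=-4, 0*2=0, 3*2=6, 5*2=10 -> [-4, 0, 6, 10]
Stage 3 (CLIP -14 26): clip(-4,-14,26)=-4, clip(0,-14,26)=0, clip(6,-14,26)=6, clip(10,-14,26)=10 -> [-4, 0, 6, 10]
Stage 4 (DELAY): [0, -4, 0, 6] = [0, -4, 0, 6] -> [0, -4, 0, 6]
Stage 5 (CLIP -2 12): clip(0,-2,12)=0, clip(-4,-2,12)=-2, clip(0,-2,12)=0, clip(6,-2,12)=6 -> [0, -2, 0, 6]
Stage 6 (CLIP -6 1): clip(0,-6,1)=0, clip(-2,-6,1)=-2, clip(0,-6,1)=0, clip(6,-6,1)=1 -> [0, -2, 0, 1]
Output sum: -1

Answer: -1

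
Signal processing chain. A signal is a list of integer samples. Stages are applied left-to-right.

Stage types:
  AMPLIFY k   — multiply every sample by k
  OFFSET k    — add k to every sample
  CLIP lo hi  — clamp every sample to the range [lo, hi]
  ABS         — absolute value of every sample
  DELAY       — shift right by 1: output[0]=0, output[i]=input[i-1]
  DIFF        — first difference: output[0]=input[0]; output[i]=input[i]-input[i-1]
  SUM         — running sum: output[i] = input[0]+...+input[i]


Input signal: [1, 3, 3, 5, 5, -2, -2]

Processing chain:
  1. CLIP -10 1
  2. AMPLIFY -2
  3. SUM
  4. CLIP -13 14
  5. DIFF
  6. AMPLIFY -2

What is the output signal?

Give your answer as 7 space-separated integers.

Answer: 4 4 4 4 4 -8 -8

Derivation:
Input: [1, 3, 3, 5, 5, -2, -2]
Stage 1 (CLIP -10 1): clip(1,-10,1)=1, clip(3,-10,1)=1, clip(3,-10,1)=1, clip(5,-10,1)=1, clip(5,-10,1)=1, clip(-2,-10,1)=-2, clip(-2,-10,1)=-2 -> [1, 1, 1, 1, 1, -2, -2]
Stage 2 (AMPLIFY -2): 1*-2=-2, 1*-2=-2, 1*-2=-2, 1*-2=-2, 1*-2=-2, -2*-2=4, -2*-2=4 -> [-2, -2, -2, -2, -2, 4, 4]
Stage 3 (SUM): sum[0..0]=-2, sum[0..1]=-4, sum[0..2]=-6, sum[0..3]=-8, sum[0..4]=-10, sum[0..5]=-6, sum[0..6]=-2 -> [-2, -4, -6, -8, -10, -6, -2]
Stage 4 (CLIP -13 14): clip(-2,-13,14)=-2, clip(-4,-13,14)=-4, clip(-6,-13,14)=-6, clip(-8,-13,14)=-8, clip(-10,-13,14)=-10, clip(-6,-13,14)=-6, clip(-2,-13,14)=-2 -> [-2, -4, -6, -8, -10, -6, -2]
Stage 5 (DIFF): s[0]=-2, -4--2=-2, -6--4=-2, -8--6=-2, -10--8=-2, -6--10=4, -2--6=4 -> [-2, -2, -2, -2, -2, 4, 4]
Stage 6 (AMPLIFY -2): -2*-2=4, -2*-2=4, -2*-2=4, -2*-2=4, -2*-2=4, 4*-2=-8, 4*-2=-8 -> [4, 4, 4, 4, 4, -8, -8]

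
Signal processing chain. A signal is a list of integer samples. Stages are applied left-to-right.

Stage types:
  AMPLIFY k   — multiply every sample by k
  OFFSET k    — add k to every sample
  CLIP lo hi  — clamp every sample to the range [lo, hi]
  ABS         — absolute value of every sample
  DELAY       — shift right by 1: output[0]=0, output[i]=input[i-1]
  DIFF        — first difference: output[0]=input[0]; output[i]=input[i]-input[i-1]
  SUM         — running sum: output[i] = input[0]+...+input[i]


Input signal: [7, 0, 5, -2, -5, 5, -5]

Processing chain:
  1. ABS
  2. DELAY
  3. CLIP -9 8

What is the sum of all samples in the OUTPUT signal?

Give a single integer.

Answer: 24

Derivation:
Input: [7, 0, 5, -2, -5, 5, -5]
Stage 1 (ABS): |7|=7, |0|=0, |5|=5, |-2|=2, |-5|=5, |5|=5, |-5|=5 -> [7, 0, 5, 2, 5, 5, 5]
Stage 2 (DELAY): [0, 7, 0, 5, 2, 5, 5] = [0, 7, 0, 5, 2, 5, 5] -> [0, 7, 0, 5, 2, 5, 5]
Stage 3 (CLIP -9 8): clip(0,-9,8)=0, clip(7,-9,8)=7, clip(0,-9,8)=0, clip(5,-9,8)=5, clip(2,-9,8)=2, clip(5,-9,8)=5, clip(5,-9,8)=5 -> [0, 7, 0, 5, 2, 5, 5]
Output sum: 24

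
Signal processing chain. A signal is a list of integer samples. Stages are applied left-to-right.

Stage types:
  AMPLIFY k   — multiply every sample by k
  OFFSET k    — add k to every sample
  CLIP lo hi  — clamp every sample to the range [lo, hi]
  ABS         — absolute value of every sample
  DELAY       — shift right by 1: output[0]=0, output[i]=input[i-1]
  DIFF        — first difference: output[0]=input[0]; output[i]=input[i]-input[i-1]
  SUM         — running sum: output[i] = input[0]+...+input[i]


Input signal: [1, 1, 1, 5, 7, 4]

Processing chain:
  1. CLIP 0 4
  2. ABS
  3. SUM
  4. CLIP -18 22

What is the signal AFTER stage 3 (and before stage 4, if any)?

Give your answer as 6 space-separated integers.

Input: [1, 1, 1, 5, 7, 4]
Stage 1 (CLIP 0 4): clip(1,0,4)=1, clip(1,0,4)=1, clip(1,0,4)=1, clip(5,0,4)=4, clip(7,0,4)=4, clip(4,0,4)=4 -> [1, 1, 1, 4, 4, 4]
Stage 2 (ABS): |1|=1, |1|=1, |1|=1, |4|=4, |4|=4, |4|=4 -> [1, 1, 1, 4, 4, 4]
Stage 3 (SUM): sum[0..0]=1, sum[0..1]=2, sum[0..2]=3, sum[0..3]=7, sum[0..4]=11, sum[0..5]=15 -> [1, 2, 3, 7, 11, 15]

Answer: 1 2 3 7 11 15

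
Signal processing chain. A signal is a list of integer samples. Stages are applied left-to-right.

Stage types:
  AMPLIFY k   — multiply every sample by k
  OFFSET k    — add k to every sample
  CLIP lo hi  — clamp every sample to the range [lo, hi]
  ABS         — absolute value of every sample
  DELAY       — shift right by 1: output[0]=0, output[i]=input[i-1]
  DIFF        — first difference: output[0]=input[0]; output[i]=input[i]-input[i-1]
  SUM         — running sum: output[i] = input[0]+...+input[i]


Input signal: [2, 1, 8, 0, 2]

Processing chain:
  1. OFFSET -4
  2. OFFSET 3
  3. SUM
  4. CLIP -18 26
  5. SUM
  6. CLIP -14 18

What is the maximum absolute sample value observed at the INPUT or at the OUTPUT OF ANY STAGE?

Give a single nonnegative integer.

Answer: 25

Derivation:
Input: [2, 1, 8, 0, 2] (max |s|=8)
Stage 1 (OFFSET -4): 2+-4=-2, 1+-4=-3, 8+-4=4, 0+-4=-4, 2+-4=-2 -> [-2, -3, 4, -4, -2] (max |s|=4)
Stage 2 (OFFSET 3): -2+3=1, -3+3=0, 4+3=7, -4+3=-1, -2+3=1 -> [1, 0, 7, -1, 1] (max |s|=7)
Stage 3 (SUM): sum[0..0]=1, sum[0..1]=1, sum[0..2]=8, sum[0..3]=7, sum[0..4]=8 -> [1, 1, 8, 7, 8] (max |s|=8)
Stage 4 (CLIP -18 26): clip(1,-18,26)=1, clip(1,-18,26)=1, clip(8,-18,26)=8, clip(7,-18,26)=7, clip(8,-18,26)=8 -> [1, 1, 8, 7, 8] (max |s|=8)
Stage 5 (SUM): sum[0..0]=1, sum[0..1]=2, sum[0..2]=10, sum[0..3]=17, sum[0..4]=25 -> [1, 2, 10, 17, 25] (max |s|=25)
Stage 6 (CLIP -14 18): clip(1,-14,18)=1, clip(2,-14,18)=2, clip(10,-14,18)=10, clip(17,-14,18)=17, clip(25,-14,18)=18 -> [1, 2, 10, 17, 18] (max |s|=18)
Overall max amplitude: 25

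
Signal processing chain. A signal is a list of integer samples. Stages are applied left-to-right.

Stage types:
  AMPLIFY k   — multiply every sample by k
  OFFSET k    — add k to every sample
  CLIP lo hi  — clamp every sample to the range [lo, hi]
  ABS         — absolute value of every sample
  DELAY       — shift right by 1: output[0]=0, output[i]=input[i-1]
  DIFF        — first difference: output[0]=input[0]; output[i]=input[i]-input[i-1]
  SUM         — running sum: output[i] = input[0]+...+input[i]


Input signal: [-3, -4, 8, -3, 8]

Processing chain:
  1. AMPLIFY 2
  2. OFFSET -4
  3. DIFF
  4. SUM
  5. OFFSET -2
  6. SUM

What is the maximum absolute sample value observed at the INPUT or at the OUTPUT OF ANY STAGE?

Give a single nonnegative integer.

Input: [-3, -4, 8, -3, 8] (max |s|=8)
Stage 1 (AMPLIFY 2): -3*2=-6, -4*2=-8, 8*2=16, -3*2=-6, 8*2=16 -> [-6, -8, 16, -6, 16] (max |s|=16)
Stage 2 (OFFSET -4): -6+-4=-10, -8+-4=-12, 16+-4=12, -6+-4=-10, 16+-4=12 -> [-10, -12, 12, -10, 12] (max |s|=12)
Stage 3 (DIFF): s[0]=-10, -12--10=-2, 12--12=24, -10-12=-22, 12--10=22 -> [-10, -2, 24, -22, 22] (max |s|=24)
Stage 4 (SUM): sum[0..0]=-10, sum[0..1]=-12, sum[0..2]=12, sum[0..3]=-10, sum[0..4]=12 -> [-10, -12, 12, -10, 12] (max |s|=12)
Stage 5 (OFFSET -2): -10+-2=-12, -12+-2=-14, 12+-2=10, -10+-2=-12, 12+-2=10 -> [-12, -14, 10, -12, 10] (max |s|=14)
Stage 6 (SUM): sum[0..0]=-12, sum[0..1]=-26, sum[0..2]=-16, sum[0..3]=-28, sum[0..4]=-18 -> [-12, -26, -16, -28, -18] (max |s|=28)
Overall max amplitude: 28

Answer: 28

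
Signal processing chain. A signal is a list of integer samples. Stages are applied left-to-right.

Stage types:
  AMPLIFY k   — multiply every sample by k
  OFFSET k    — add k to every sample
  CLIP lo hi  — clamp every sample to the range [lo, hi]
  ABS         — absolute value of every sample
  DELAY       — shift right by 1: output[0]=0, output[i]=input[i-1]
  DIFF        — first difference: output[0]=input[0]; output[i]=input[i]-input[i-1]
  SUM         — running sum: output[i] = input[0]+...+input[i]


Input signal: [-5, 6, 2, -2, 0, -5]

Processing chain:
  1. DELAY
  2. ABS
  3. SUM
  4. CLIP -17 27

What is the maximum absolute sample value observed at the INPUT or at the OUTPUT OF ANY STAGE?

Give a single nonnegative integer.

Answer: 15

Derivation:
Input: [-5, 6, 2, -2, 0, -5] (max |s|=6)
Stage 1 (DELAY): [0, -5, 6, 2, -2, 0] = [0, -5, 6, 2, -2, 0] -> [0, -5, 6, 2, -2, 0] (max |s|=6)
Stage 2 (ABS): |0|=0, |-5|=5, |6|=6, |2|=2, |-2|=2, |0|=0 -> [0, 5, 6, 2, 2, 0] (max |s|=6)
Stage 3 (SUM): sum[0..0]=0, sum[0..1]=5, sum[0..2]=11, sum[0..3]=13, sum[0..4]=15, sum[0..5]=15 -> [0, 5, 11, 13, 15, 15] (max |s|=15)
Stage 4 (CLIP -17 27): clip(0,-17,27)=0, clip(5,-17,27)=5, clip(11,-17,27)=11, clip(13,-17,27)=13, clip(15,-17,27)=15, clip(15,-17,27)=15 -> [0, 5, 11, 13, 15, 15] (max |s|=15)
Overall max amplitude: 15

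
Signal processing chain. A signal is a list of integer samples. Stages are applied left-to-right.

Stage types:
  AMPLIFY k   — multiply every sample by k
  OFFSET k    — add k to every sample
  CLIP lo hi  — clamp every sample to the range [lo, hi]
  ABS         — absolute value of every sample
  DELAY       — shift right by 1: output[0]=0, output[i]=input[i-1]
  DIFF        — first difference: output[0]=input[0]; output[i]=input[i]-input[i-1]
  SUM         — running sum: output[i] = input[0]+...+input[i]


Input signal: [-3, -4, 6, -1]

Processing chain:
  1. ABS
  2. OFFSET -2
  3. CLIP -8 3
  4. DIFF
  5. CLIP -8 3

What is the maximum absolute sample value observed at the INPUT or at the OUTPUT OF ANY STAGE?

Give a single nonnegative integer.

Answer: 6

Derivation:
Input: [-3, -4, 6, -1] (max |s|=6)
Stage 1 (ABS): |-3|=3, |-4|=4, |6|=6, |-1|=1 -> [3, 4, 6, 1] (max |s|=6)
Stage 2 (OFFSET -2): 3+-2=1, 4+-2=2, 6+-2=4, 1+-2=-1 -> [1, 2, 4, -1] (max |s|=4)
Stage 3 (CLIP -8 3): clip(1,-8,3)=1, clip(2,-8,3)=2, clip(4,-8,3)=3, clip(-1,-8,3)=-1 -> [1, 2, 3, -1] (max |s|=3)
Stage 4 (DIFF): s[0]=1, 2-1=1, 3-2=1, -1-3=-4 -> [1, 1, 1, -4] (max |s|=4)
Stage 5 (CLIP -8 3): clip(1,-8,3)=1, clip(1,-8,3)=1, clip(1,-8,3)=1, clip(-4,-8,3)=-4 -> [1, 1, 1, -4] (max |s|=4)
Overall max amplitude: 6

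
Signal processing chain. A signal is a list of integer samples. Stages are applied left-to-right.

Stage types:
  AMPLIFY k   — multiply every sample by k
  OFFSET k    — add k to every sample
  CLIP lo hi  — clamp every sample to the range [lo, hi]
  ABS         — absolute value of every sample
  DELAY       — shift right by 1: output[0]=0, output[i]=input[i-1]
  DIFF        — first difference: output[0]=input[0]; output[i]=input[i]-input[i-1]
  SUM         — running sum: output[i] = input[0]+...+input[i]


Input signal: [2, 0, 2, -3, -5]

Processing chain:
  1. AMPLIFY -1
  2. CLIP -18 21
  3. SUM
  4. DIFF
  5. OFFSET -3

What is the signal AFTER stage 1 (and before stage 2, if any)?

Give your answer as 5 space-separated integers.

Answer: -2 0 -2 3 5

Derivation:
Input: [2, 0, 2, -3, -5]
Stage 1 (AMPLIFY -1): 2*-1=-2, 0*-1=0, 2*-1=-2, -3*-1=3, -5*-1=5 -> [-2, 0, -2, 3, 5]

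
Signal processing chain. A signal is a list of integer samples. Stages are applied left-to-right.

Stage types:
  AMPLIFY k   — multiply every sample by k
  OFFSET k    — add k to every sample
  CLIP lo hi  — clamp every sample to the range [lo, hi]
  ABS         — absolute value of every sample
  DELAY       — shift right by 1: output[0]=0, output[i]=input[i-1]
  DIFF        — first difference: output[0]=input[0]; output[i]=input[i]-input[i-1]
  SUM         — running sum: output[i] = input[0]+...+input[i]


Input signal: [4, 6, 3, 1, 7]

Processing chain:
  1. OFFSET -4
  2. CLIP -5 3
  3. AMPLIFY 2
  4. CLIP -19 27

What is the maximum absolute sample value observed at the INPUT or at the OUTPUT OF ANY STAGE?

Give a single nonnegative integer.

Input: [4, 6, 3, 1, 7] (max |s|=7)
Stage 1 (OFFSET -4): 4+-4=0, 6+-4=2, 3+-4=-1, 1+-4=-3, 7+-4=3 -> [0, 2, -1, -3, 3] (max |s|=3)
Stage 2 (CLIP -5 3): clip(0,-5,3)=0, clip(2,-5,3)=2, clip(-1,-5,3)=-1, clip(-3,-5,3)=-3, clip(3,-5,3)=3 -> [0, 2, -1, -3, 3] (max |s|=3)
Stage 3 (AMPLIFY 2): 0*2=0, 2*2=4, -1*2=-2, -3*2=-6, 3*2=6 -> [0, 4, -2, -6, 6] (max |s|=6)
Stage 4 (CLIP -19 27): clip(0,-19,27)=0, clip(4,-19,27)=4, clip(-2,-19,27)=-2, clip(-6,-19,27)=-6, clip(6,-19,27)=6 -> [0, 4, -2, -6, 6] (max |s|=6)
Overall max amplitude: 7

Answer: 7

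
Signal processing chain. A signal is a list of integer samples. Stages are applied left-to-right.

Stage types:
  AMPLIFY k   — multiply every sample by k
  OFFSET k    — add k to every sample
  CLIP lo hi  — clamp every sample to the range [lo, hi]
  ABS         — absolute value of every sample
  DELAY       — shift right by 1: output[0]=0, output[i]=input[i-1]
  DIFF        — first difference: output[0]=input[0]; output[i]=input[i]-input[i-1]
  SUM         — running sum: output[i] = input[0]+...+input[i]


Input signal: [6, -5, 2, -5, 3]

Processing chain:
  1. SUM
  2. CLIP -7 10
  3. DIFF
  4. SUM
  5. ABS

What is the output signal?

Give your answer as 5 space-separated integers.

Answer: 6 1 3 2 1

Derivation:
Input: [6, -5, 2, -5, 3]
Stage 1 (SUM): sum[0..0]=6, sum[0..1]=1, sum[0..2]=3, sum[0..3]=-2, sum[0..4]=1 -> [6, 1, 3, -2, 1]
Stage 2 (CLIP -7 10): clip(6,-7,10)=6, clip(1,-7,10)=1, clip(3,-7,10)=3, clip(-2,-7,10)=-2, clip(1,-7,10)=1 -> [6, 1, 3, -2, 1]
Stage 3 (DIFF): s[0]=6, 1-6=-5, 3-1=2, -2-3=-5, 1--2=3 -> [6, -5, 2, -5, 3]
Stage 4 (SUM): sum[0..0]=6, sum[0..1]=1, sum[0..2]=3, sum[0..3]=-2, sum[0..4]=1 -> [6, 1, 3, -2, 1]
Stage 5 (ABS): |6|=6, |1|=1, |3|=3, |-2|=2, |1|=1 -> [6, 1, 3, 2, 1]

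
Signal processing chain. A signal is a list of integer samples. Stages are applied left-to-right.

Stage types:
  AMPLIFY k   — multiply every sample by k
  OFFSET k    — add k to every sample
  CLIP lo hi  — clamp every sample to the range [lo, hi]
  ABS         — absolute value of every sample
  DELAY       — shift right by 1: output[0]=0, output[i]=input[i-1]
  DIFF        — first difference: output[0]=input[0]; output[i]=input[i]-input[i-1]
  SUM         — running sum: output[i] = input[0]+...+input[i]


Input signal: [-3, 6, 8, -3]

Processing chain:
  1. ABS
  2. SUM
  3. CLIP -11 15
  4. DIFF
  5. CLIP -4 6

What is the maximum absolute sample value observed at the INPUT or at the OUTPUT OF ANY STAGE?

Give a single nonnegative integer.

Input: [-3, 6, 8, -3] (max |s|=8)
Stage 1 (ABS): |-3|=3, |6|=6, |8|=8, |-3|=3 -> [3, 6, 8, 3] (max |s|=8)
Stage 2 (SUM): sum[0..0]=3, sum[0..1]=9, sum[0..2]=17, sum[0..3]=20 -> [3, 9, 17, 20] (max |s|=20)
Stage 3 (CLIP -11 15): clip(3,-11,15)=3, clip(9,-11,15)=9, clip(17,-11,15)=15, clip(20,-11,15)=15 -> [3, 9, 15, 15] (max |s|=15)
Stage 4 (DIFF): s[0]=3, 9-3=6, 15-9=6, 15-15=0 -> [3, 6, 6, 0] (max |s|=6)
Stage 5 (CLIP -4 6): clip(3,-4,6)=3, clip(6,-4,6)=6, clip(6,-4,6)=6, clip(0,-4,6)=0 -> [3, 6, 6, 0] (max |s|=6)
Overall max amplitude: 20

Answer: 20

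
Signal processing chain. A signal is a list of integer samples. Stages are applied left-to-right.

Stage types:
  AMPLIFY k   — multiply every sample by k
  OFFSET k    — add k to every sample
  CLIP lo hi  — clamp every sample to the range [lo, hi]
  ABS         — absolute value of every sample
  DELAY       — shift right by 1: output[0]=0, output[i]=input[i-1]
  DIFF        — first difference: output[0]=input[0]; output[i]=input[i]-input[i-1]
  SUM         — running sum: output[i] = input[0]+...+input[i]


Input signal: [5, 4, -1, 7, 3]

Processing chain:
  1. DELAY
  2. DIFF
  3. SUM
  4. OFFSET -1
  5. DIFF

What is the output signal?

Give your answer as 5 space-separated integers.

Answer: -1 5 -1 -5 8

Derivation:
Input: [5, 4, -1, 7, 3]
Stage 1 (DELAY): [0, 5, 4, -1, 7] = [0, 5, 4, -1, 7] -> [0, 5, 4, -1, 7]
Stage 2 (DIFF): s[0]=0, 5-0=5, 4-5=-1, -1-4=-5, 7--1=8 -> [0, 5, -1, -5, 8]
Stage 3 (SUM): sum[0..0]=0, sum[0..1]=5, sum[0..2]=4, sum[0..3]=-1, sum[0..4]=7 -> [0, 5, 4, -1, 7]
Stage 4 (OFFSET -1): 0+-1=-1, 5+-1=4, 4+-1=3, -1+-1=-2, 7+-1=6 -> [-1, 4, 3, -2, 6]
Stage 5 (DIFF): s[0]=-1, 4--1=5, 3-4=-1, -2-3=-5, 6--2=8 -> [-1, 5, -1, -5, 8]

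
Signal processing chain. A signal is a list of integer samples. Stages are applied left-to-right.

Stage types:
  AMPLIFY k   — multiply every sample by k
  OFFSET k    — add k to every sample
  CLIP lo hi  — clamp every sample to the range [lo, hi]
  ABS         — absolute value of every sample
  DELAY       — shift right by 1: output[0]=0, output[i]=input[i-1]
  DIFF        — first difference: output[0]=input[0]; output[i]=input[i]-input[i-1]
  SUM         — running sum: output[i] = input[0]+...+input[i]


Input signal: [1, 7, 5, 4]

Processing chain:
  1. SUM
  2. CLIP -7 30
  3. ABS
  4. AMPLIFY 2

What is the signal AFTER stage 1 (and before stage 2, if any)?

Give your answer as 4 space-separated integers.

Answer: 1 8 13 17

Derivation:
Input: [1, 7, 5, 4]
Stage 1 (SUM): sum[0..0]=1, sum[0..1]=8, sum[0..2]=13, sum[0..3]=17 -> [1, 8, 13, 17]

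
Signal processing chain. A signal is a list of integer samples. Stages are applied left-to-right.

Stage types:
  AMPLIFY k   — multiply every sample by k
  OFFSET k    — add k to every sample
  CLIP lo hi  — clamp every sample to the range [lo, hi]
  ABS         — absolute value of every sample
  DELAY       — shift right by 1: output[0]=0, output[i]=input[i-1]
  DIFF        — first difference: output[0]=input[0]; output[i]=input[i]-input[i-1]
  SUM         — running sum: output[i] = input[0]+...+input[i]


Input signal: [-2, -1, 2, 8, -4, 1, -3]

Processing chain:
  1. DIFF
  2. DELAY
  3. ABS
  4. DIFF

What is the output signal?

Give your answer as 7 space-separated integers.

Answer: 0 2 -1 2 3 6 -7

Derivation:
Input: [-2, -1, 2, 8, -4, 1, -3]
Stage 1 (DIFF): s[0]=-2, -1--2=1, 2--1=3, 8-2=6, -4-8=-12, 1--4=5, -3-1=-4 -> [-2, 1, 3, 6, -12, 5, -4]
Stage 2 (DELAY): [0, -2, 1, 3, 6, -12, 5] = [0, -2, 1, 3, 6, -12, 5] -> [0, -2, 1, 3, 6, -12, 5]
Stage 3 (ABS): |0|=0, |-2|=2, |1|=1, |3|=3, |6|=6, |-12|=12, |5|=5 -> [0, 2, 1, 3, 6, 12, 5]
Stage 4 (DIFF): s[0]=0, 2-0=2, 1-2=-1, 3-1=2, 6-3=3, 12-6=6, 5-12=-7 -> [0, 2, -1, 2, 3, 6, -7]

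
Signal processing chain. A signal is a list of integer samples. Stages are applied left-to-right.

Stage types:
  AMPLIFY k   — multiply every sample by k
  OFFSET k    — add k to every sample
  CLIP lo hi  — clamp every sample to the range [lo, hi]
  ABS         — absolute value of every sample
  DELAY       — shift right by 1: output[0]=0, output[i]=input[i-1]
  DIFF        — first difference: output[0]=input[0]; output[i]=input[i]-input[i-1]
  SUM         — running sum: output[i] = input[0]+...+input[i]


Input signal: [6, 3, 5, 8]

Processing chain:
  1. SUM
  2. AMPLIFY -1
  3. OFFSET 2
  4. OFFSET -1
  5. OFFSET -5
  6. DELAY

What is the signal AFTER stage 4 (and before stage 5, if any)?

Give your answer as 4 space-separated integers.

Input: [6, 3, 5, 8]
Stage 1 (SUM): sum[0..0]=6, sum[0..1]=9, sum[0..2]=14, sum[0..3]=22 -> [6, 9, 14, 22]
Stage 2 (AMPLIFY -1): 6*-1=-6, 9*-1=-9, 14*-1=-14, 22*-1=-22 -> [-6, -9, -14, -22]
Stage 3 (OFFSET 2): -6+2=-4, -9+2=-7, -14+2=-12, -22+2=-20 -> [-4, -7, -12, -20]
Stage 4 (OFFSET -1): -4+-1=-5, -7+-1=-8, -12+-1=-13, -20+-1=-21 -> [-5, -8, -13, -21]

Answer: -5 -8 -13 -21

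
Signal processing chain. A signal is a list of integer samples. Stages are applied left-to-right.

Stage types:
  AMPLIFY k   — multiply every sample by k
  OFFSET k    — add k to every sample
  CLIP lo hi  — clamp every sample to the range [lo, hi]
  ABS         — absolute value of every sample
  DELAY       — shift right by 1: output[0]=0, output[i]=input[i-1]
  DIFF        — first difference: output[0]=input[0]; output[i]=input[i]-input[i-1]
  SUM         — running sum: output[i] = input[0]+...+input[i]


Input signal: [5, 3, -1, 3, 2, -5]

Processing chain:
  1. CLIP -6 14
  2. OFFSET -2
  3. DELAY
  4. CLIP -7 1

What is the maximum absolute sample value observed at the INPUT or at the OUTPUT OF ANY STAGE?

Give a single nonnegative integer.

Answer: 7

Derivation:
Input: [5, 3, -1, 3, 2, -5] (max |s|=5)
Stage 1 (CLIP -6 14): clip(5,-6,14)=5, clip(3,-6,14)=3, clip(-1,-6,14)=-1, clip(3,-6,14)=3, clip(2,-6,14)=2, clip(-5,-6,14)=-5 -> [5, 3, -1, 3, 2, -5] (max |s|=5)
Stage 2 (OFFSET -2): 5+-2=3, 3+-2=1, -1+-2=-3, 3+-2=1, 2+-2=0, -5+-2=-7 -> [3, 1, -3, 1, 0, -7] (max |s|=7)
Stage 3 (DELAY): [0, 3, 1, -3, 1, 0] = [0, 3, 1, -3, 1, 0] -> [0, 3, 1, -3, 1, 0] (max |s|=3)
Stage 4 (CLIP -7 1): clip(0,-7,1)=0, clip(3,-7,1)=1, clip(1,-7,1)=1, clip(-3,-7,1)=-3, clip(1,-7,1)=1, clip(0,-7,1)=0 -> [0, 1, 1, -3, 1, 0] (max |s|=3)
Overall max amplitude: 7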